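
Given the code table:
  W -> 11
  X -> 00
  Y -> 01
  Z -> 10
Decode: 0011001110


Decoding:
00 -> X
11 -> W
00 -> X
11 -> W
10 -> Z


Result: XWXWZ


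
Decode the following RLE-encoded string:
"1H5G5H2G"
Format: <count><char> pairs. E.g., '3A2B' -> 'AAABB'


Expanding each <count><char> pair:
  1H -> 'H'
  5G -> 'GGGGG'
  5H -> 'HHHHH'
  2G -> 'GG'

Decoded = HGGGGGHHHHHGG


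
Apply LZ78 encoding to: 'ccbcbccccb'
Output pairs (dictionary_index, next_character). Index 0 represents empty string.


LZ78 encoding steps:
Dictionary: {0: ''}
Step 1: w='' (idx 0), next='c' -> output (0, 'c'), add 'c' as idx 1
Step 2: w='c' (idx 1), next='b' -> output (1, 'b'), add 'cb' as idx 2
Step 3: w='cb' (idx 2), next='c' -> output (2, 'c'), add 'cbc' as idx 3
Step 4: w='c' (idx 1), next='c' -> output (1, 'c'), add 'cc' as idx 4
Step 5: w='cb' (idx 2), end of input -> output (2, '')


Encoded: [(0, 'c'), (1, 'b'), (2, 'c'), (1, 'c'), (2, '')]


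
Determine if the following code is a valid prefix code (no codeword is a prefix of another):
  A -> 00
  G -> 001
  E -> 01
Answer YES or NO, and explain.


Checking each pair (does one codeword prefix another?):
  A='00' vs G='001': prefix -- VIOLATION

NO -- this is NOT a valid prefix code. A (00) is a prefix of G (001).


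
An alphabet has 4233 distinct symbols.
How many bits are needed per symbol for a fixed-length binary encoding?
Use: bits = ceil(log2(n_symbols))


log2(4233) = 12.0475
Bracket: 2^12 = 4096 < 4233 <= 2^13 = 8192
So ceil(log2(4233)) = 13

bits = ceil(log2(4233)) = ceil(12.0475) = 13 bits


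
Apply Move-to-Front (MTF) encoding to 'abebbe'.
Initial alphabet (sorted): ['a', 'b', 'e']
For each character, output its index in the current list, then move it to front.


MTF encoding:
'a': index 0 in ['a', 'b', 'e'] -> ['a', 'b', 'e']
'b': index 1 in ['a', 'b', 'e'] -> ['b', 'a', 'e']
'e': index 2 in ['b', 'a', 'e'] -> ['e', 'b', 'a']
'b': index 1 in ['e', 'b', 'a'] -> ['b', 'e', 'a']
'b': index 0 in ['b', 'e', 'a'] -> ['b', 'e', 'a']
'e': index 1 in ['b', 'e', 'a'] -> ['e', 'b', 'a']


Output: [0, 1, 2, 1, 0, 1]


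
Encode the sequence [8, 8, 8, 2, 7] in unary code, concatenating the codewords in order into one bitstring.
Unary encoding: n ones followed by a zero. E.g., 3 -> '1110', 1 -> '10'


Encode each number as n ones followed by a terminating 0:
  8 -> 111111110 (9 bits)
  8 -> 111111110 (9 bits)
  8 -> 111111110 (9 bits)
  2 -> 110 (3 bits)
  7 -> 11111110 (8 bits)
Total length = 9 + 9 + 9 + 3 + 8 = 38 bits.

Unary([8, 8, 8, 2, 7]) = 11111111011111111011111111011011111110 (38 bits)


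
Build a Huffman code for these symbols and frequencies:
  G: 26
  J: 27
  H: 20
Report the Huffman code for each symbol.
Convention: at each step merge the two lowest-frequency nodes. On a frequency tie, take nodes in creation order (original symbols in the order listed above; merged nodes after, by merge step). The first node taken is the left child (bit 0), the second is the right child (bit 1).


Huffman tree construction:
Step 1: Merge H(20) + G(26) = 46
Step 2: Merge J(27) + (H+G)(46) = 73
Read each symbol's code off the tree from the root (left child = 0, right child = 1).

Codes:
  G: 11 (length 2)
  J: 0 (length 1)
  H: 10 (length 2)
Average code length: 119/73 = 1.6301 bits/symbol


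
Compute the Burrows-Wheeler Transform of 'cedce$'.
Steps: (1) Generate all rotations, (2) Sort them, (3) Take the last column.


Rotations (sorted):
  0: $cedce -> last char: e
  1: ce$ced -> last char: d
  2: cedce$ -> last char: $
  3: dce$ce -> last char: e
  4: e$cedc -> last char: c
  5: edce$c -> last char: c


BWT = ed$ecc


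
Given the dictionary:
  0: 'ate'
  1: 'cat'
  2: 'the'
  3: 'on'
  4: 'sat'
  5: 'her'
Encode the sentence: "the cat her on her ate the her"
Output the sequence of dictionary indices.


Look up each word in the dictionary:
  'the' -> 2
  'cat' -> 1
  'her' -> 5
  'on' -> 3
  'her' -> 5
  'ate' -> 0
  'the' -> 2
  'her' -> 5

Encoded: [2, 1, 5, 3, 5, 0, 2, 5]


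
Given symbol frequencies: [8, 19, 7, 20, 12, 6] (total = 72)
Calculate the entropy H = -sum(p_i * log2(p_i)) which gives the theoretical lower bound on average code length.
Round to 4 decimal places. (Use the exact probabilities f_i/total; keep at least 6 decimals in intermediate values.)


Per-symbol terms -p_i * log2(p_i) with p_i = f_i/72:
  p = 8/72 = 0.111111: log2(p) = -3.169925, -p*log2(p) = 0.352214
  p = 19/72 = 0.263889: log2(p) = -1.921997, -p*log2(p) = 0.507194
  p = 7/72 = 0.097222: log2(p) = -3.362570, -p*log2(p) = 0.326917
  p = 20/72 = 0.277778: log2(p) = -1.847997, -p*log2(p) = 0.513332
  p = 12/72 = 0.166667: log2(p) = -2.584963, -p*log2(p) = 0.430827
  p = 6/72 = 0.083333: log2(p) = -3.584963, -p*log2(p) = 0.298747
H = 0.352214 + 0.507194 + 0.326917 + 0.513332 + 0.430827 + 0.298747 = 2.429231

H = 2.4292 bits/symbol


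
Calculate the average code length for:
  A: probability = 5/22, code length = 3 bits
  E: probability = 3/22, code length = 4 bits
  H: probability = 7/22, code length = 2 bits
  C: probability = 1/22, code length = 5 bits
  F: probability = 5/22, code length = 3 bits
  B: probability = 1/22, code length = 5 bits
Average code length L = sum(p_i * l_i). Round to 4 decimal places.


Weighted contributions p_i * l_i:
  A: (5/22) * 3 = 15/22
  E: (3/22) * 4 = 12/22
  H: (7/22) * 2 = 14/22
  C: (1/22) * 5 = 5/22
  F: (5/22) * 3 = 15/22
  B: (1/22) * 5 = 5/22
Sum = (15 + 12 + 14 + 5 + 15 + 5)/22 = 66/22

L = 66/22 = 3.0000 bits/symbol


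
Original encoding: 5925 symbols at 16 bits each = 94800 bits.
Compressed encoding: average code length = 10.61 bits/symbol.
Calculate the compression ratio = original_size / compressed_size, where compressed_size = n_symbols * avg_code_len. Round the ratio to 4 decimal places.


original_size = n_symbols * orig_bits = 5925 * 16 = 94800 bits
compressed_size = n_symbols * avg_code_len = 5925 * 10.61 = 62864.25 bits
ratio = original_size / compressed_size = 94800 / 62864.25 = 1.508

Compression ratio = 1.508


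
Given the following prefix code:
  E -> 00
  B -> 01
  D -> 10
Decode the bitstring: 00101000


Decoding step by step:
Bits 00 -> E
Bits 10 -> D
Bits 10 -> D
Bits 00 -> E


Decoded message: EDDE


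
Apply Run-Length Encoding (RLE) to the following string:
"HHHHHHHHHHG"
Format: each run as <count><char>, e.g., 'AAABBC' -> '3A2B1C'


Scanning runs left to right:
  i=0: run of 'H' x 10 -> '10H'
  i=10: run of 'G' x 1 -> '1G'

RLE = 10H1G


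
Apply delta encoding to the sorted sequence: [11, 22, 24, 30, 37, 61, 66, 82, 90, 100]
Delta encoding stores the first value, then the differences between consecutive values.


First value: 11
Deltas:
  22 - 11 = 11
  24 - 22 = 2
  30 - 24 = 6
  37 - 30 = 7
  61 - 37 = 24
  66 - 61 = 5
  82 - 66 = 16
  90 - 82 = 8
  100 - 90 = 10


Delta encoded: [11, 11, 2, 6, 7, 24, 5, 16, 8, 10]


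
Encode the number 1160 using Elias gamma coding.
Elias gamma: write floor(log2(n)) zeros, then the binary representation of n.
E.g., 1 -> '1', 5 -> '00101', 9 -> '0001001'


num_bits = floor(log2(1160)) + 1 = 11
leading_zeros = num_bits - 1 = 10
binary(1160) = 10010001000

Elias gamma(1160) = '0000000000' + '10010001000' = 000000000010010001000 (21 bits)


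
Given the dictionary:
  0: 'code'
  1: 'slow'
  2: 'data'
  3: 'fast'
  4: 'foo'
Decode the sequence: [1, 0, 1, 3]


Look up each index in the dictionary:
  1 -> 'slow'
  0 -> 'code'
  1 -> 'slow'
  3 -> 'fast'

Decoded: "slow code slow fast"


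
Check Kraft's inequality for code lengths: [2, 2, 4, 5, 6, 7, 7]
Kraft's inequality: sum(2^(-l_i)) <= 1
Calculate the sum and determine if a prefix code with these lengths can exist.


Sum = 2^(-2) + 2^(-2) + 2^(-4) + 2^(-5) + 2^(-6) + 2^(-7) + 2^(-7)
    = 0.25 + 0.25 + 0.0625 + 0.03125 + 0.015625 + 0.0078125 + 0.0078125
    = 80/128 = 0.625
Since 0.625 <= 1, Kraft's inequality IS satisfied.
A prefix code with these lengths CAN exist.

Kraft sum = 0.625. Satisfied.


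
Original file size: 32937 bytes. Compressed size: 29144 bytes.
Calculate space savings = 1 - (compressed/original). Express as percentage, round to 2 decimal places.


ratio = compressed/original = 29144/32937 = 0.884841
savings = 1 - ratio = 1 - 0.884841 = 0.115159
as a percentage: 0.115159 * 100 = 11.52%

Space savings = 1 - 29144/32937 = 11.52%


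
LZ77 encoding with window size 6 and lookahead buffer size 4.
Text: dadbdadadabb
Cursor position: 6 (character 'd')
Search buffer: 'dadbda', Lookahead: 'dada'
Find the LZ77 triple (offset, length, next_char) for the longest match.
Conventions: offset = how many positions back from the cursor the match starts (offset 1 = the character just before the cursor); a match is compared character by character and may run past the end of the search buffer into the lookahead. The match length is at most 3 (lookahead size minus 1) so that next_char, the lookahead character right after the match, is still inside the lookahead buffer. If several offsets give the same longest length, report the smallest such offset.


Try each offset into the search buffer:
  offset=1 (pos 5, char 'a'): match length 0
  offset=2 (pos 4, char 'd'): match length 3
  offset=3 (pos 3, char 'b'): match length 0
  offset=4 (pos 2, char 'd'): match length 1
  offset=5 (pos 1, char 'a'): match length 0
  offset=6 (pos 0, char 'd'): match length 3
Longest match has length 3, found at offsets 2, 6; take the smallest, offset 2.
next_char = character at position 6 + 3 = 9 -> 'a'

Best match: offset=2, length=3 (matching 'dad' starting at position 4)
LZ77 triple: (2, 3, 'a')


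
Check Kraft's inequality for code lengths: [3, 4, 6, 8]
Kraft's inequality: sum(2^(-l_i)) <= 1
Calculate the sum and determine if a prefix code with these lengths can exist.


Sum = 2^(-3) + 2^(-4) + 2^(-6) + 2^(-8)
    = 0.125 + 0.0625 + 0.015625 + 0.00390625
    = 53/256 = 0.20703125
Since 0.20703125 <= 1, Kraft's inequality IS satisfied.
A prefix code with these lengths CAN exist.

Kraft sum = 0.20703125. Satisfied.


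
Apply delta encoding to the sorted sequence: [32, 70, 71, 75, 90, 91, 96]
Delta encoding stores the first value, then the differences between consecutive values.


First value: 32
Deltas:
  70 - 32 = 38
  71 - 70 = 1
  75 - 71 = 4
  90 - 75 = 15
  91 - 90 = 1
  96 - 91 = 5


Delta encoded: [32, 38, 1, 4, 15, 1, 5]


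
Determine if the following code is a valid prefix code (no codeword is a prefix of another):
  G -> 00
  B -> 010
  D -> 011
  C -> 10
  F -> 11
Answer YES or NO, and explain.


Checking each pair (does one codeword prefix another?):
  G='00' vs B='010': no prefix
  G='00' vs D='011': no prefix
  G='00' vs C='10': no prefix
  G='00' vs F='11': no prefix
  B='010' vs G='00': no prefix
  B='010' vs D='011': no prefix
  B='010' vs C='10': no prefix
  B='010' vs F='11': no prefix
  D='011' vs G='00': no prefix
  D='011' vs B='010': no prefix
  D='011' vs C='10': no prefix
  D='011' vs F='11': no prefix
  C='10' vs G='00': no prefix
  C='10' vs B='010': no prefix
  C='10' vs D='011': no prefix
  C='10' vs F='11': no prefix
  F='11' vs G='00': no prefix
  F='11' vs B='010': no prefix
  F='11' vs D='011': no prefix
  F='11' vs C='10': no prefix
No violation found over all pairs.

YES -- this is a valid prefix code. No codeword is a prefix of any other codeword.


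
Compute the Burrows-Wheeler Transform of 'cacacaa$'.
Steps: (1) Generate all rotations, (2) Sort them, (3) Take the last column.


Rotations (sorted):
  0: $cacacaa -> last char: a
  1: a$cacaca -> last char: a
  2: aa$cacac -> last char: c
  3: acaa$cac -> last char: c
  4: acacaa$c -> last char: c
  5: caa$caca -> last char: a
  6: cacaa$ca -> last char: a
  7: cacacaa$ -> last char: $


BWT = aacccaa$


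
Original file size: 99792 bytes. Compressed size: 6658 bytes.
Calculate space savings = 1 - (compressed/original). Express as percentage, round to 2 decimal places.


ratio = compressed/original = 6658/99792 = 0.066719
savings = 1 - ratio = 1 - 0.066719 = 0.933281
as a percentage: 0.933281 * 100 = 93.33%

Space savings = 1 - 6658/99792 = 93.33%


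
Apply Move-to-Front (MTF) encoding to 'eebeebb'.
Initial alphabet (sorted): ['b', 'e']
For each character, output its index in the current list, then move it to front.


MTF encoding:
'e': index 1 in ['b', 'e'] -> ['e', 'b']
'e': index 0 in ['e', 'b'] -> ['e', 'b']
'b': index 1 in ['e', 'b'] -> ['b', 'e']
'e': index 1 in ['b', 'e'] -> ['e', 'b']
'e': index 0 in ['e', 'b'] -> ['e', 'b']
'b': index 1 in ['e', 'b'] -> ['b', 'e']
'b': index 0 in ['b', 'e'] -> ['b', 'e']


Output: [1, 0, 1, 1, 0, 1, 0]


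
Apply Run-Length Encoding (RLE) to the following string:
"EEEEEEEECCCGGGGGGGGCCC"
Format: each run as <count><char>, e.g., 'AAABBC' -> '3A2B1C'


Scanning runs left to right:
  i=0: run of 'E' x 8 -> '8E'
  i=8: run of 'C' x 3 -> '3C'
  i=11: run of 'G' x 8 -> '8G'
  i=19: run of 'C' x 3 -> '3C'

RLE = 8E3C8G3C


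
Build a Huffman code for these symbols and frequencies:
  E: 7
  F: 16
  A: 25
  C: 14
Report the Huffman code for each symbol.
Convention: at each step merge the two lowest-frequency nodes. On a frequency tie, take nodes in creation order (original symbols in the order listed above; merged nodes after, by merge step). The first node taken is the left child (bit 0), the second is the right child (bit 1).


Huffman tree construction:
Step 1: Merge E(7) + C(14) = 21
Step 2: Merge F(16) + (E+C)(21) = 37
Step 3: Merge A(25) + (F+(E+C))(37) = 62
Read each symbol's code off the tree from the root (left child = 0, right child = 1).

Codes:
  E: 110 (length 3)
  F: 10 (length 2)
  A: 0 (length 1)
  C: 111 (length 3)
Average code length: 120/62 = 1.9355 bits/symbol


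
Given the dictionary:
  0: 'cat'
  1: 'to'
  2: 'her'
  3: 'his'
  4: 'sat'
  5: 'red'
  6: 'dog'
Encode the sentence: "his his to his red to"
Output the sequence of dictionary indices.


Look up each word in the dictionary:
  'his' -> 3
  'his' -> 3
  'to' -> 1
  'his' -> 3
  'red' -> 5
  'to' -> 1

Encoded: [3, 3, 1, 3, 5, 1]


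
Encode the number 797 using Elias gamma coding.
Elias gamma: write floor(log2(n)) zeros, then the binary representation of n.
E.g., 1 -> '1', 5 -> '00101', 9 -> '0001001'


num_bits = floor(log2(797)) + 1 = 10
leading_zeros = num_bits - 1 = 9
binary(797) = 1100011101

Elias gamma(797) = '000000000' + '1100011101' = 0000000001100011101 (19 bits)


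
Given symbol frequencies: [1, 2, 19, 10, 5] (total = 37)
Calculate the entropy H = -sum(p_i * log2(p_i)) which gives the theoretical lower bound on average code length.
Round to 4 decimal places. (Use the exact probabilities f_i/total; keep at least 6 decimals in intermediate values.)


Per-symbol terms -p_i * log2(p_i) with p_i = f_i/37:
  p = 1/37 = 0.027027: log2(p) = -5.209453, -p*log2(p) = 0.140796
  p = 2/37 = 0.054054: log2(p) = -4.209453, -p*log2(p) = 0.227538
  p = 19/37 = 0.513514: log2(p) = -0.961526, -p*log2(p) = 0.493757
  p = 10/37 = 0.270270: log2(p) = -1.887525, -p*log2(p) = 0.510142
  p = 5/37 = 0.135135: log2(p) = -2.887525, -p*log2(p) = 0.390206
H = 0.140796 + 0.227538 + 0.493757 + 0.510142 + 0.390206 = 1.762439

H = 1.7624 bits/symbol


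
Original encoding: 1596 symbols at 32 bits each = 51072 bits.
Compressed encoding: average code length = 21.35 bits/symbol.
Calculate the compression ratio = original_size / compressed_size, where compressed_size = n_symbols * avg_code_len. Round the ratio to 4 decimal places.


original_size = n_symbols * orig_bits = 1596 * 32 = 51072 bits
compressed_size = n_symbols * avg_code_len = 1596 * 21.35 = 34074.6 bits
ratio = original_size / compressed_size = 51072 / 34074.6 = 1.4988

Compression ratio = 1.4988


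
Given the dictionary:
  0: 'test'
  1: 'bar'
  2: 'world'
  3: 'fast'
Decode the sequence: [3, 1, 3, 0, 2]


Look up each index in the dictionary:
  3 -> 'fast'
  1 -> 'bar'
  3 -> 'fast'
  0 -> 'test'
  2 -> 'world'

Decoded: "fast bar fast test world"


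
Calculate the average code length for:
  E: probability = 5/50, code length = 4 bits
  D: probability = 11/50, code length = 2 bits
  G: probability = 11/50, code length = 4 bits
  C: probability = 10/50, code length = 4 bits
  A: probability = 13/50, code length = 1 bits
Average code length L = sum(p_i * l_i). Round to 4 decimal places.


Weighted contributions p_i * l_i:
  E: (5/50) * 4 = 20/50
  D: (11/50) * 2 = 22/50
  G: (11/50) * 4 = 44/50
  C: (10/50) * 4 = 40/50
  A: (13/50) * 1 = 13/50
Sum = (20 + 22 + 44 + 40 + 13)/50 = 139/50

L = 139/50 = 2.7800 bits/symbol


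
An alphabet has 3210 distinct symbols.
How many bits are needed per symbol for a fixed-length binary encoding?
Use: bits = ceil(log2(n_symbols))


log2(3210) = 11.6484
Bracket: 2^11 = 2048 < 3210 <= 2^12 = 4096
So ceil(log2(3210)) = 12

bits = ceil(log2(3210)) = ceil(11.6484) = 12 bits


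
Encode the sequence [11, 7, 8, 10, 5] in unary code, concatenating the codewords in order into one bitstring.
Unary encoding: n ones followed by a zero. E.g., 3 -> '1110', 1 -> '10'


Encode each number as n ones followed by a terminating 0:
  11 -> 111111111110 (12 bits)
  7 -> 11111110 (8 bits)
  8 -> 111111110 (9 bits)
  10 -> 11111111110 (11 bits)
  5 -> 111110 (6 bits)
Total length = 12 + 8 + 9 + 11 + 6 = 46 bits.

Unary([11, 7, 8, 10, 5]) = 1111111111101111111011111111011111111110111110 (46 bits)


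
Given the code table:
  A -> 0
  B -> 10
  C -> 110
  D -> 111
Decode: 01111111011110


Decoding:
0 -> A
111 -> D
111 -> D
10 -> B
111 -> D
10 -> B


Result: ADDBDB


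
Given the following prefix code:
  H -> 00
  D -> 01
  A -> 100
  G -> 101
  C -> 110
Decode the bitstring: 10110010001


Decoding step by step:
Bits 101 -> G
Bits 100 -> A
Bits 100 -> A
Bits 01 -> D


Decoded message: GAAD


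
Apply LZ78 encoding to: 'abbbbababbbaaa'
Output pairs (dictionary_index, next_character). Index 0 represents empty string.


LZ78 encoding steps:
Dictionary: {0: ''}
Step 1: w='' (idx 0), next='a' -> output (0, 'a'), add 'a' as idx 1
Step 2: w='' (idx 0), next='b' -> output (0, 'b'), add 'b' as idx 2
Step 3: w='b' (idx 2), next='b' -> output (2, 'b'), add 'bb' as idx 3
Step 4: w='b' (idx 2), next='a' -> output (2, 'a'), add 'ba' as idx 4
Step 5: w='ba' (idx 4), next='b' -> output (4, 'b'), add 'bab' as idx 5
Step 6: w='bb' (idx 3), next='a' -> output (3, 'a'), add 'bba' as idx 6
Step 7: w='a' (idx 1), next='a' -> output (1, 'a'), add 'aa' as idx 7


Encoded: [(0, 'a'), (0, 'b'), (2, 'b'), (2, 'a'), (4, 'b'), (3, 'a'), (1, 'a')]


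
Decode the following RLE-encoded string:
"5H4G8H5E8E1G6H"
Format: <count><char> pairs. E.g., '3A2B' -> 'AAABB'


Expanding each <count><char> pair:
  5H -> 'HHHHH'
  4G -> 'GGGG'
  8H -> 'HHHHHHHH'
  5E -> 'EEEEE'
  8E -> 'EEEEEEEE'
  1G -> 'G'
  6H -> 'HHHHHH'

Decoded = HHHHHGGGGHHHHHHHHEEEEEEEEEEEEEGHHHHHH


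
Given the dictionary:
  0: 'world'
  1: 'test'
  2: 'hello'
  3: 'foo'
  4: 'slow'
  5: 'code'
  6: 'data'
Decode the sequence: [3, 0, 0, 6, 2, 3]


Look up each index in the dictionary:
  3 -> 'foo'
  0 -> 'world'
  0 -> 'world'
  6 -> 'data'
  2 -> 'hello'
  3 -> 'foo'

Decoded: "foo world world data hello foo"


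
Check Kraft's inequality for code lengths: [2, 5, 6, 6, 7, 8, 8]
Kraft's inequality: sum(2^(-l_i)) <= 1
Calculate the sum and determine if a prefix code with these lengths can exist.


Sum = 2^(-2) + 2^(-5) + 2^(-6) + 2^(-6) + 2^(-7) + 2^(-8) + 2^(-8)
    = 0.25 + 0.03125 + 0.015625 + 0.015625 + 0.0078125 + 0.00390625 + 0.00390625
    = 84/256 = 0.328125
Since 0.328125 <= 1, Kraft's inequality IS satisfied.
A prefix code with these lengths CAN exist.

Kraft sum = 0.328125. Satisfied.


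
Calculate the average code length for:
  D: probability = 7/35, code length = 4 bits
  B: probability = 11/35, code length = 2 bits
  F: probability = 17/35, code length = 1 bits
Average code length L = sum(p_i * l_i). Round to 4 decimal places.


Weighted contributions p_i * l_i:
  D: (7/35) * 4 = 28/35
  B: (11/35) * 2 = 22/35
  F: (17/35) * 1 = 17/35
Sum = (28 + 22 + 17)/35 = 67/35

L = 67/35 = 1.9143 bits/symbol


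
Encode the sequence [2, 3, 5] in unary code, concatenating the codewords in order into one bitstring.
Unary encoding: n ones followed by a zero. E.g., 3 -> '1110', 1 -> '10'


Encode each number as n ones followed by a terminating 0:
  2 -> 110 (3 bits)
  3 -> 1110 (4 bits)
  5 -> 111110 (6 bits)
Total length = 3 + 4 + 6 = 13 bits.

Unary([2, 3, 5]) = 1101110111110 (13 bits)


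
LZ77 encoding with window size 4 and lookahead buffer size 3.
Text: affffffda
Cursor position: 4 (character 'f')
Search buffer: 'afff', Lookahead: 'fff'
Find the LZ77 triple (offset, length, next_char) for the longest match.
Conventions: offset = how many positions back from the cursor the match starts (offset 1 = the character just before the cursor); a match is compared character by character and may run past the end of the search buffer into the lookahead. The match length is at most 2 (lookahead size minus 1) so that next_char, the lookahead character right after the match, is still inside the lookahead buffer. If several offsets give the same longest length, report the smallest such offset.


Try each offset into the search buffer:
  offset=1 (pos 3, char 'f'): match length 2
  offset=2 (pos 2, char 'f'): match length 2
  offset=3 (pos 1, char 'f'): match length 2
  offset=4 (pos 0, char 'a'): match length 0
Longest match has length 2, found at offsets 1, 2, 3; take the smallest, offset 1.
next_char = character at position 4 + 2 = 6 -> 'f'

Best match: offset=1, length=2 (matching 'ff' starting at position 3)
LZ77 triple: (1, 2, 'f')


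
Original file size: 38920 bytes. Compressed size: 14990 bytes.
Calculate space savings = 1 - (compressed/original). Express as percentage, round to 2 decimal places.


ratio = compressed/original = 14990/38920 = 0.385149
savings = 1 - ratio = 1 - 0.385149 = 0.614851
as a percentage: 0.614851 * 100 = 61.49%

Space savings = 1 - 14990/38920 = 61.49%


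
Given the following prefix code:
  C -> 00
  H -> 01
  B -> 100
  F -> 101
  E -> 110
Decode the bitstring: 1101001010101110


Decoding step by step:
Bits 110 -> E
Bits 100 -> B
Bits 101 -> F
Bits 01 -> H
Bits 01 -> H
Bits 110 -> E


Decoded message: EBFHHE


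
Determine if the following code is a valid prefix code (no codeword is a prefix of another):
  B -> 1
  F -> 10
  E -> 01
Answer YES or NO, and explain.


Checking each pair (does one codeword prefix another?):
  B='1' vs F='10': prefix -- VIOLATION

NO -- this is NOT a valid prefix code. B (1) is a prefix of F (10).


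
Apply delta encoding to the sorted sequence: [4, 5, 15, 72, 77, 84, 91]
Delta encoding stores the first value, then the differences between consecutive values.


First value: 4
Deltas:
  5 - 4 = 1
  15 - 5 = 10
  72 - 15 = 57
  77 - 72 = 5
  84 - 77 = 7
  91 - 84 = 7


Delta encoded: [4, 1, 10, 57, 5, 7, 7]


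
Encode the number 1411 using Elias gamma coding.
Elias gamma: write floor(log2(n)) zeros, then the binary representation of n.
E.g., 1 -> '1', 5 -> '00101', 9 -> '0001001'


num_bits = floor(log2(1411)) + 1 = 11
leading_zeros = num_bits - 1 = 10
binary(1411) = 10110000011

Elias gamma(1411) = '0000000000' + '10110000011' = 000000000010110000011 (21 bits)


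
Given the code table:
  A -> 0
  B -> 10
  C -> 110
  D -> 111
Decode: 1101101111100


Decoding:
110 -> C
110 -> C
111 -> D
110 -> C
0 -> A


Result: CCDCA


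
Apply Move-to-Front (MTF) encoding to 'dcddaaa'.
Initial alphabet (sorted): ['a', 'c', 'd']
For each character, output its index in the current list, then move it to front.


MTF encoding:
'd': index 2 in ['a', 'c', 'd'] -> ['d', 'a', 'c']
'c': index 2 in ['d', 'a', 'c'] -> ['c', 'd', 'a']
'd': index 1 in ['c', 'd', 'a'] -> ['d', 'c', 'a']
'd': index 0 in ['d', 'c', 'a'] -> ['d', 'c', 'a']
'a': index 2 in ['d', 'c', 'a'] -> ['a', 'd', 'c']
'a': index 0 in ['a', 'd', 'c'] -> ['a', 'd', 'c']
'a': index 0 in ['a', 'd', 'c'] -> ['a', 'd', 'c']


Output: [2, 2, 1, 0, 2, 0, 0]


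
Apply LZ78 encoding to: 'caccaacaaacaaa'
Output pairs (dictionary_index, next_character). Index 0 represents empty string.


LZ78 encoding steps:
Dictionary: {0: ''}
Step 1: w='' (idx 0), next='c' -> output (0, 'c'), add 'c' as idx 1
Step 2: w='' (idx 0), next='a' -> output (0, 'a'), add 'a' as idx 2
Step 3: w='c' (idx 1), next='c' -> output (1, 'c'), add 'cc' as idx 3
Step 4: w='a' (idx 2), next='a' -> output (2, 'a'), add 'aa' as idx 4
Step 5: w='c' (idx 1), next='a' -> output (1, 'a'), add 'ca' as idx 5
Step 6: w='aa' (idx 4), next='c' -> output (4, 'c'), add 'aac' as idx 6
Step 7: w='aa' (idx 4), next='a' -> output (4, 'a'), add 'aaa' as idx 7


Encoded: [(0, 'c'), (0, 'a'), (1, 'c'), (2, 'a'), (1, 'a'), (4, 'c'), (4, 'a')]


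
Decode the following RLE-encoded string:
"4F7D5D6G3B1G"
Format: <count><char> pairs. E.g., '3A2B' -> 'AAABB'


Expanding each <count><char> pair:
  4F -> 'FFFF'
  7D -> 'DDDDDDD'
  5D -> 'DDDDD'
  6G -> 'GGGGGG'
  3B -> 'BBB'
  1G -> 'G'

Decoded = FFFFDDDDDDDDDDDDGGGGGGBBBG


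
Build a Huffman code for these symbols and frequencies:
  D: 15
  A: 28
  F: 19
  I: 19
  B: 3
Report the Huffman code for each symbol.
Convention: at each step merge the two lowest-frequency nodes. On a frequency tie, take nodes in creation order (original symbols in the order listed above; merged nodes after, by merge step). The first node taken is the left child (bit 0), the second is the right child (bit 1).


Huffman tree construction:
Step 1: Merge B(3) + D(15) = 18
Step 2: Merge (B+D)(18) + F(19) = 37
Step 3: Merge I(19) + A(28) = 47
Step 4: Merge ((B+D)+F)(37) + (I+A)(47) = 84
Read each symbol's code off the tree from the root (left child = 0, right child = 1).

Codes:
  D: 001 (length 3)
  A: 11 (length 2)
  F: 01 (length 2)
  I: 10 (length 2)
  B: 000 (length 3)
Average code length: 186/84 = 2.2143 bits/symbol


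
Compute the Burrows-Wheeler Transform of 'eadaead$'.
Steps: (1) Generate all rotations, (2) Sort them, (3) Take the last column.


Rotations (sorted):
  0: $eadaead -> last char: d
  1: ad$eadae -> last char: e
  2: adaead$e -> last char: e
  3: aead$ead -> last char: d
  4: d$eadaea -> last char: a
  5: daead$ea -> last char: a
  6: ead$eada -> last char: a
  7: eadaead$ -> last char: $


BWT = deedaaa$


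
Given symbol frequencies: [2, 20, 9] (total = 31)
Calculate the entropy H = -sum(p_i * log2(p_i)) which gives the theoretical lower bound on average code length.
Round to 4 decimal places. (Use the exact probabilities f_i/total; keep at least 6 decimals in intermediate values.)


Per-symbol terms -p_i * log2(p_i) with p_i = f_i/31:
  p = 2/31 = 0.064516: log2(p) = -3.954196, -p*log2(p) = 0.255109
  p = 20/31 = 0.645161: log2(p) = -0.632268, -p*log2(p) = 0.407915
  p = 9/31 = 0.290323: log2(p) = -1.784271, -p*log2(p) = 0.518014
H = 0.255109 + 0.407915 + 0.518014 = 1.181038

H = 1.181 bits/symbol


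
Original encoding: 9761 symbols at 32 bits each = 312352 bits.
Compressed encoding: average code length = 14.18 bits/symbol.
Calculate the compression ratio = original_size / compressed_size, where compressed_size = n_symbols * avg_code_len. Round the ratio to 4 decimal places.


original_size = n_symbols * orig_bits = 9761 * 32 = 312352 bits
compressed_size = n_symbols * avg_code_len = 9761 * 14.18 = 138410.98 bits
ratio = original_size / compressed_size = 312352 / 138410.98 = 2.2567

Compression ratio = 2.2567


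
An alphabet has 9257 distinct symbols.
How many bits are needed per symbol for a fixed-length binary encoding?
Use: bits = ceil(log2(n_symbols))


log2(9257) = 13.1763
Bracket: 2^13 = 8192 < 9257 <= 2^14 = 16384
So ceil(log2(9257)) = 14

bits = ceil(log2(9257)) = ceil(13.1763) = 14 bits


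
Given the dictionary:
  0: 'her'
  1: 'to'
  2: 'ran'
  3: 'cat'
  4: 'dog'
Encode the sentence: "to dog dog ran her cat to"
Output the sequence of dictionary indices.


Look up each word in the dictionary:
  'to' -> 1
  'dog' -> 4
  'dog' -> 4
  'ran' -> 2
  'her' -> 0
  'cat' -> 3
  'to' -> 1

Encoded: [1, 4, 4, 2, 0, 3, 1]


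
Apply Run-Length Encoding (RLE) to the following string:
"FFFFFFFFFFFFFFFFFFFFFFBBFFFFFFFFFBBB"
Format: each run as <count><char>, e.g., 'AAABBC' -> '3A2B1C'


Scanning runs left to right:
  i=0: run of 'F' x 22 -> '22F'
  i=22: run of 'B' x 2 -> '2B'
  i=24: run of 'F' x 9 -> '9F'
  i=33: run of 'B' x 3 -> '3B'

RLE = 22F2B9F3B


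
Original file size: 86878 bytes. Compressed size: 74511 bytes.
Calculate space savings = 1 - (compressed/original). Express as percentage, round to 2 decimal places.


ratio = compressed/original = 74511/86878 = 0.857651
savings = 1 - ratio = 1 - 0.857651 = 0.142349
as a percentage: 0.142349 * 100 = 14.23%

Space savings = 1 - 74511/86878 = 14.23%


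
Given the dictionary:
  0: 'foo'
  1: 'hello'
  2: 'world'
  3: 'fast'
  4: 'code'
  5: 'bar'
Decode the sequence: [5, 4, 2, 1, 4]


Look up each index in the dictionary:
  5 -> 'bar'
  4 -> 'code'
  2 -> 'world'
  1 -> 'hello'
  4 -> 'code'

Decoded: "bar code world hello code"


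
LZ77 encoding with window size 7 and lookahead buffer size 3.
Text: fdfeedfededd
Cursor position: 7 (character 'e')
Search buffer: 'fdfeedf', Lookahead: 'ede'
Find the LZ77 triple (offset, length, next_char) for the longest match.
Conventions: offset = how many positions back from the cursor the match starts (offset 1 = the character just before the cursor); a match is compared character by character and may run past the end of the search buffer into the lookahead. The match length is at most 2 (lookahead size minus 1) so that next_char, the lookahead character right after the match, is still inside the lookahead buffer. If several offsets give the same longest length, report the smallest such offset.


Try each offset into the search buffer:
  offset=1 (pos 6, char 'f'): match length 0
  offset=2 (pos 5, char 'd'): match length 0
  offset=3 (pos 4, char 'e'): match length 2
  offset=4 (pos 3, char 'e'): match length 1
  offset=5 (pos 2, char 'f'): match length 0
  offset=6 (pos 1, char 'd'): match length 0
  offset=7 (pos 0, char 'f'): match length 0
Longest match has length 2 at offset 3.
next_char = character at position 7 + 2 = 9 -> 'e'

Best match: offset=3, length=2 (matching 'ed' starting at position 4)
LZ77 triple: (3, 2, 'e')


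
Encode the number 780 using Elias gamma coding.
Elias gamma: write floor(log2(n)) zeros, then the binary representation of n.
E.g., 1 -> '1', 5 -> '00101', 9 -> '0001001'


num_bits = floor(log2(780)) + 1 = 10
leading_zeros = num_bits - 1 = 9
binary(780) = 1100001100

Elias gamma(780) = '000000000' + '1100001100' = 0000000001100001100 (19 bits)


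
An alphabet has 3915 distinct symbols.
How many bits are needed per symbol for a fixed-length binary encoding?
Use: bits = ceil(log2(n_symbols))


log2(3915) = 11.9348
Bracket: 2^11 = 2048 < 3915 <= 2^12 = 4096
So ceil(log2(3915)) = 12

bits = ceil(log2(3915)) = ceil(11.9348) = 12 bits


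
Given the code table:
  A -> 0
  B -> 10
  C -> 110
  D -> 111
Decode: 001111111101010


Decoding:
0 -> A
0 -> A
111 -> D
111 -> D
110 -> C
10 -> B
10 -> B


Result: AADDCBB


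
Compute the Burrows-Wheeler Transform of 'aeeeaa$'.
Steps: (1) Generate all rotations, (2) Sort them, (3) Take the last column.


Rotations (sorted):
  0: $aeeeaa -> last char: a
  1: a$aeeea -> last char: a
  2: aa$aeee -> last char: e
  3: aeeeaa$ -> last char: $
  4: eaa$aee -> last char: e
  5: eeaa$ae -> last char: e
  6: eeeaa$a -> last char: a


BWT = aae$eea


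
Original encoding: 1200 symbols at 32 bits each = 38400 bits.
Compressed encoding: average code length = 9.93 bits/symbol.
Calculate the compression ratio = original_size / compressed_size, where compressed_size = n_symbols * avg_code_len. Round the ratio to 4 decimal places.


original_size = n_symbols * orig_bits = 1200 * 32 = 38400 bits
compressed_size = n_symbols * avg_code_len = 1200 * 9.93 = 11916.0 bits
ratio = original_size / compressed_size = 38400 / 11916.0 = 3.2226

Compression ratio = 3.2226


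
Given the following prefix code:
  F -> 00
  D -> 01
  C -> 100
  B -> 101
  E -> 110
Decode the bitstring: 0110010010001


Decoding step by step:
Bits 01 -> D
Bits 100 -> C
Bits 100 -> C
Bits 100 -> C
Bits 01 -> D


Decoded message: DCCCD


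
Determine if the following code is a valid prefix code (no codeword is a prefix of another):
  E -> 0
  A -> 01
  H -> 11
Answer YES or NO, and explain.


Checking each pair (does one codeword prefix another?):
  E='0' vs A='01': prefix -- VIOLATION

NO -- this is NOT a valid prefix code. E (0) is a prefix of A (01).


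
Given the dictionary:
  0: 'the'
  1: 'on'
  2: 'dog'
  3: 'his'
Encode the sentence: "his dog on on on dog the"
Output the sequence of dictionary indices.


Look up each word in the dictionary:
  'his' -> 3
  'dog' -> 2
  'on' -> 1
  'on' -> 1
  'on' -> 1
  'dog' -> 2
  'the' -> 0

Encoded: [3, 2, 1, 1, 1, 2, 0]


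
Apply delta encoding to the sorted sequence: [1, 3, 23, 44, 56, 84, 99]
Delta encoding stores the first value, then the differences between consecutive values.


First value: 1
Deltas:
  3 - 1 = 2
  23 - 3 = 20
  44 - 23 = 21
  56 - 44 = 12
  84 - 56 = 28
  99 - 84 = 15


Delta encoded: [1, 2, 20, 21, 12, 28, 15]


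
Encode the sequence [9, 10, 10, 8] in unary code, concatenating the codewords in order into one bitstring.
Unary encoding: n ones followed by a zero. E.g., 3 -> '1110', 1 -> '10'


Encode each number as n ones followed by a terminating 0:
  9 -> 1111111110 (10 bits)
  10 -> 11111111110 (11 bits)
  10 -> 11111111110 (11 bits)
  8 -> 111111110 (9 bits)
Total length = 10 + 11 + 11 + 9 = 41 bits.

Unary([9, 10, 10, 8]) = 11111111101111111111011111111110111111110 (41 bits)


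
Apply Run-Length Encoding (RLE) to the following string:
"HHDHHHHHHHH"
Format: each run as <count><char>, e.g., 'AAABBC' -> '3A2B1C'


Scanning runs left to right:
  i=0: run of 'H' x 2 -> '2H'
  i=2: run of 'D' x 1 -> '1D'
  i=3: run of 'H' x 8 -> '8H'

RLE = 2H1D8H


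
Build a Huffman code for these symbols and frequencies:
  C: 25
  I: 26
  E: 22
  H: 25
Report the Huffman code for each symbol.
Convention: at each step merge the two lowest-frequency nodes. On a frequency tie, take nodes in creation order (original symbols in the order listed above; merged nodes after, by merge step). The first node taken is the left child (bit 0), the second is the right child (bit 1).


Huffman tree construction:
Step 1: Merge E(22) + C(25) = 47
Step 2: Merge H(25) + I(26) = 51
Step 3: Merge (E+C)(47) + (H+I)(51) = 98
Read each symbol's code off the tree from the root (left child = 0, right child = 1).

Codes:
  C: 01 (length 2)
  I: 11 (length 2)
  E: 00 (length 2)
  H: 10 (length 2)
Average code length: 196/98 = 2.0000 bits/symbol


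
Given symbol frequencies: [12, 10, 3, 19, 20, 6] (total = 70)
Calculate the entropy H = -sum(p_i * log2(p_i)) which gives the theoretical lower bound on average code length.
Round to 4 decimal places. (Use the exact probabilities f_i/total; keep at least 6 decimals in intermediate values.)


Per-symbol terms -p_i * log2(p_i) with p_i = f_i/70:
  p = 12/70 = 0.171429: log2(p) = -2.544321, -p*log2(p) = 0.436169
  p = 10/70 = 0.142857: log2(p) = -2.807355, -p*log2(p) = 0.401051
  p = 3/70 = 0.042857: log2(p) = -4.544321, -p*log2(p) = 0.194757
  p = 19/70 = 0.271429: log2(p) = -1.881356, -p*log2(p) = 0.510654
  p = 20/70 = 0.285714: log2(p) = -1.807355, -p*log2(p) = 0.516387
  p = 6/70 = 0.085714: log2(p) = -3.544321, -p*log2(p) = 0.303799
H = 0.436169 + 0.401051 + 0.194757 + 0.510654 + 0.516387 + 0.303799 = 2.362817

H = 2.3628 bits/symbol


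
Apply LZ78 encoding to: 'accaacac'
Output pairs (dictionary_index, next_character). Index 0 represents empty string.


LZ78 encoding steps:
Dictionary: {0: ''}
Step 1: w='' (idx 0), next='a' -> output (0, 'a'), add 'a' as idx 1
Step 2: w='' (idx 0), next='c' -> output (0, 'c'), add 'c' as idx 2
Step 3: w='c' (idx 2), next='a' -> output (2, 'a'), add 'ca' as idx 3
Step 4: w='a' (idx 1), next='c' -> output (1, 'c'), add 'ac' as idx 4
Step 5: w='ac' (idx 4), end of input -> output (4, '')


Encoded: [(0, 'a'), (0, 'c'), (2, 'a'), (1, 'c'), (4, '')]


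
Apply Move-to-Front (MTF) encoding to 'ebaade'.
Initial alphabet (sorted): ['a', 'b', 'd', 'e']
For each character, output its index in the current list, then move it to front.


MTF encoding:
'e': index 3 in ['a', 'b', 'd', 'e'] -> ['e', 'a', 'b', 'd']
'b': index 2 in ['e', 'a', 'b', 'd'] -> ['b', 'e', 'a', 'd']
'a': index 2 in ['b', 'e', 'a', 'd'] -> ['a', 'b', 'e', 'd']
'a': index 0 in ['a', 'b', 'e', 'd'] -> ['a', 'b', 'e', 'd']
'd': index 3 in ['a', 'b', 'e', 'd'] -> ['d', 'a', 'b', 'e']
'e': index 3 in ['d', 'a', 'b', 'e'] -> ['e', 'd', 'a', 'b']


Output: [3, 2, 2, 0, 3, 3]


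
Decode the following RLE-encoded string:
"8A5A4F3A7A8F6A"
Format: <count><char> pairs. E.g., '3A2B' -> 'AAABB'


Expanding each <count><char> pair:
  8A -> 'AAAAAAAA'
  5A -> 'AAAAA'
  4F -> 'FFFF'
  3A -> 'AAA'
  7A -> 'AAAAAAA'
  8F -> 'FFFFFFFF'
  6A -> 'AAAAAA'

Decoded = AAAAAAAAAAAAAFFFFAAAAAAAAAAFFFFFFFFAAAAAA


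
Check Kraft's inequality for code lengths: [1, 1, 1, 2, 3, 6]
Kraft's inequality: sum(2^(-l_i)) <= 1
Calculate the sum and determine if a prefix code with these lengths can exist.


Sum = 2^(-1) + 2^(-1) + 2^(-1) + 2^(-2) + 2^(-3) + 2^(-6)
    = 0.5 + 0.5 + 0.5 + 0.25 + 0.125 + 0.015625
    = 121/64 = 1.890625
Since 1.890625 > 1, Kraft's inequality is NOT satisfied.
A prefix code with these lengths CANNOT exist.

Kraft sum = 1.890625. Not satisfied.


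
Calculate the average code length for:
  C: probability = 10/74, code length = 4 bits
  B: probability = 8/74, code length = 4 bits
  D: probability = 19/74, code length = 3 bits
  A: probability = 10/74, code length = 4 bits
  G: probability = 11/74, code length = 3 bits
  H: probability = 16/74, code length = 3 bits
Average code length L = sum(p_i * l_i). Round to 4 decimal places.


Weighted contributions p_i * l_i:
  C: (10/74) * 4 = 40/74
  B: (8/74) * 4 = 32/74
  D: (19/74) * 3 = 57/74
  A: (10/74) * 4 = 40/74
  G: (11/74) * 3 = 33/74
  H: (16/74) * 3 = 48/74
Sum = (40 + 32 + 57 + 40 + 33 + 48)/74 = 250/74

L = 250/74 = 3.3784 bits/symbol


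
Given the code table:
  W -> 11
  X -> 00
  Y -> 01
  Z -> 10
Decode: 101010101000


Decoding:
10 -> Z
10 -> Z
10 -> Z
10 -> Z
10 -> Z
00 -> X


Result: ZZZZZX


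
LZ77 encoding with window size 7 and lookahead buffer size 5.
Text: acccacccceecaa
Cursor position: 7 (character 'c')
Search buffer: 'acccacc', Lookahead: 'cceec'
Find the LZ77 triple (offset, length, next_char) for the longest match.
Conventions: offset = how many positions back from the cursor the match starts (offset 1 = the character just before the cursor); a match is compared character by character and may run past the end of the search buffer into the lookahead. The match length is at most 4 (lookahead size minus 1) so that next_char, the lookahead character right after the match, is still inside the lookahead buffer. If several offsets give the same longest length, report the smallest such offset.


Try each offset into the search buffer:
  offset=1 (pos 6, char 'c'): match length 2
  offset=2 (pos 5, char 'c'): match length 2
  offset=3 (pos 4, char 'a'): match length 0
  offset=4 (pos 3, char 'c'): match length 1
  offset=5 (pos 2, char 'c'): match length 2
  offset=6 (pos 1, char 'c'): match length 2
  offset=7 (pos 0, char 'a'): match length 0
Longest match has length 2, found at offsets 1, 2, 5, 6; take the smallest, offset 1.
next_char = character at position 7 + 2 = 9 -> 'e'

Best match: offset=1, length=2 (matching 'cc' starting at position 6)
LZ77 triple: (1, 2, 'e')


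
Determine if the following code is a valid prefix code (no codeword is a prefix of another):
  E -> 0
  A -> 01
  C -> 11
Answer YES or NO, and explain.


Checking each pair (does one codeword prefix another?):
  E='0' vs A='01': prefix -- VIOLATION

NO -- this is NOT a valid prefix code. E (0) is a prefix of A (01).


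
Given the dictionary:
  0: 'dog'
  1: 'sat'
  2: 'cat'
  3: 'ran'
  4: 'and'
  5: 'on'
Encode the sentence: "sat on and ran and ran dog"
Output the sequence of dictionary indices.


Look up each word in the dictionary:
  'sat' -> 1
  'on' -> 5
  'and' -> 4
  'ran' -> 3
  'and' -> 4
  'ran' -> 3
  'dog' -> 0

Encoded: [1, 5, 4, 3, 4, 3, 0]
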